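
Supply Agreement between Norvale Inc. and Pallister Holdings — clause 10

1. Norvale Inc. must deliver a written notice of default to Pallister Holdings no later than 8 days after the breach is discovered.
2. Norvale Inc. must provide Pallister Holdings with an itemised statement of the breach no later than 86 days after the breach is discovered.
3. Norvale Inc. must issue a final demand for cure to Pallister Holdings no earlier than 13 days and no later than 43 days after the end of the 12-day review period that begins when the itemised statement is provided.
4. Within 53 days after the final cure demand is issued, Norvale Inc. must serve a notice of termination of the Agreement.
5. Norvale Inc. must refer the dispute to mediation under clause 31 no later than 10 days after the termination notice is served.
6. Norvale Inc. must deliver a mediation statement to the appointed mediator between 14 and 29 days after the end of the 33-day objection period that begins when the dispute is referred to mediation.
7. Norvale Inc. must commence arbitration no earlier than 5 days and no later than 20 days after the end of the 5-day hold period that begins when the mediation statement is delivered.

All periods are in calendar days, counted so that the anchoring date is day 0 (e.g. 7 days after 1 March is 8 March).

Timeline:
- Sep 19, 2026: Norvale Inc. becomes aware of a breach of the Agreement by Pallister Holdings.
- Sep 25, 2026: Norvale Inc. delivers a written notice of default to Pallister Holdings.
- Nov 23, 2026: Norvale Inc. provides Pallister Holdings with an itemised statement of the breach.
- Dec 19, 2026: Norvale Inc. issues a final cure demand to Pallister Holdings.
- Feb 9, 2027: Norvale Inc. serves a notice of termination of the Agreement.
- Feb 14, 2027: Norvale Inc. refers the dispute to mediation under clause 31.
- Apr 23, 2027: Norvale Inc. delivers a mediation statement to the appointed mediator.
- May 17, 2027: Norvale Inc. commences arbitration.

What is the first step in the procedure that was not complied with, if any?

(1) due by Sep 19, 2026 + 8 days = Sep 27, 2026; Sep 25, 2026 is within that limit.
(2) due by Sep 19, 2026 + 86 days = Dec 14, 2026; completed Nov 23, 2026, before the deadline.
(3) the permitted window runs from Dec 5, 2026 + 13 = Dec 18, 2026 to Dec 5, 2026 + 43 = Jan 17, 2027; done Dec 19, 2026 — within the window.
(4) due by Dec 19, 2026 + 53 days = Feb 10, 2027; completed Feb 9, 2027, before the deadline.
(5) due by Feb 9, 2027 + 10 days = Feb 19, 2027; done Feb 14, 2027 — timely.
(6) the permitted window runs from Mar 19, 2027 + 14 = Apr 2, 2027 to Mar 19, 2027 + 29 = Apr 17, 2027; Apr 23, 2027 is 6 days past the end of the window.

Step 6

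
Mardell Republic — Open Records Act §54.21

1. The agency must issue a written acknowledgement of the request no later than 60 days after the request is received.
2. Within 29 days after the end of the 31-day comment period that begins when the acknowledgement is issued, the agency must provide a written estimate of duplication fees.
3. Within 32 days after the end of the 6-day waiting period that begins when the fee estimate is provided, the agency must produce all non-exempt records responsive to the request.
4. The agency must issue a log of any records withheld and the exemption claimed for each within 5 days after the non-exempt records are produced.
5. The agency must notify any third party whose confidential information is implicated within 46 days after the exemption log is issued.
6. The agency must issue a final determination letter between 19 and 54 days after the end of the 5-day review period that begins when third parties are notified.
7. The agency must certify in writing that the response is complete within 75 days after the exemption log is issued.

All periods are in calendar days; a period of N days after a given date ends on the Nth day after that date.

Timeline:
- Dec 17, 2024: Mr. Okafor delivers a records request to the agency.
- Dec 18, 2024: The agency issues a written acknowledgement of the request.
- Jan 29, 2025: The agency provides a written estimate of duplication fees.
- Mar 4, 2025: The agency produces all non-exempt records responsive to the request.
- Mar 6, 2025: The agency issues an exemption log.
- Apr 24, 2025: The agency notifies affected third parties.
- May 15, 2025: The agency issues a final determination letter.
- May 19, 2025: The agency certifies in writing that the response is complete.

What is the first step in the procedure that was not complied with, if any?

Step 1: 60 days after Dec 17, 2024 (when the request is received) is Feb 15, 2025; done Dec 18, 2024 — timely.
Step 2: 29 days after Jan 18, 2025 (end of the 31-day comment period, which began when the acknowledgement is issued on Dec 18, 2024) is Feb 16, 2025; completed Jan 29, 2025, before the deadline.
Step 3: 32 days after Feb 4, 2025 (end of the 6-day waiting period, which began when the fee estimate is provided on Jan 29, 2025) is Mar 8, 2025; done Mar 4, 2025 — timely.
Step 4: 5 days after Mar 4, 2025 (when the non-exempt records are produced) is Mar 9, 2025; completed Mar 6, 2025, before the deadline.
Step 5: 46 days after Mar 6, 2025 (when the exemption log is issued) is Apr 21, 2025; done Apr 24, 2025 — 3 days late.
Later steps need not be reached.

Step 5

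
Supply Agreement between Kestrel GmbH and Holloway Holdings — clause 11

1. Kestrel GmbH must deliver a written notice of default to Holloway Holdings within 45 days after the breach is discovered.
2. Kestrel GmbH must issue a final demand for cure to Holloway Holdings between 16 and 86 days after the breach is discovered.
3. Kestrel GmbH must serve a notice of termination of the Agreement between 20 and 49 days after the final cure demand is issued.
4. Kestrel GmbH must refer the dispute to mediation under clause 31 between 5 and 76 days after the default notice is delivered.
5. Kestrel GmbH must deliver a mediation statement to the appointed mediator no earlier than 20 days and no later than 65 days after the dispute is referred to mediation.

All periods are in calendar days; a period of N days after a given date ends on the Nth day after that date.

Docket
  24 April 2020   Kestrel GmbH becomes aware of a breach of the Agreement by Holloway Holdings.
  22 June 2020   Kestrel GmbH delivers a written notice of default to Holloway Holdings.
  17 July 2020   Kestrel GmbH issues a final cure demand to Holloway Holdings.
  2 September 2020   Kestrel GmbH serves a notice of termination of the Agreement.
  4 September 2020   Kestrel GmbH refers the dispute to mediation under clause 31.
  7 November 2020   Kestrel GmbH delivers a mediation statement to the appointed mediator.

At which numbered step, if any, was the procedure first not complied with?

(1) due by 24 April 2020 + 45 days = 8 June 2020; done 22 June 2020 — 14 days late.
That is the first point of non-compliance.

Step 1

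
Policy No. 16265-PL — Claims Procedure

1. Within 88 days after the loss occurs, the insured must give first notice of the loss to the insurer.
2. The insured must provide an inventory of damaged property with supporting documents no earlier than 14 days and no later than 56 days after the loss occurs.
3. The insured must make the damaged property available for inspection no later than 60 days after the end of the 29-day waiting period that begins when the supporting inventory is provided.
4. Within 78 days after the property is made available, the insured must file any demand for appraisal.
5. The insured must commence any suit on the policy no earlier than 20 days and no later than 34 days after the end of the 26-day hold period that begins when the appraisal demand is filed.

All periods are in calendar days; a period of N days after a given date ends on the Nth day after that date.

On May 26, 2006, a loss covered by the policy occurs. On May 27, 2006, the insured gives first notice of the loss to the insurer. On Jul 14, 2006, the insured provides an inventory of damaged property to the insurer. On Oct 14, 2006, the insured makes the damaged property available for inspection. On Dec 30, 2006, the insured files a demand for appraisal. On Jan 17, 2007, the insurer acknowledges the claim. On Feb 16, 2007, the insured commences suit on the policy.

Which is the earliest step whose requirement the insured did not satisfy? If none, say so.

Step 3

Step 1: 88 days after May 26, 2006 (when the loss occurs) is Aug 22, 2006; done May 27, 2006 — timely.
Step 2: the window is 14–56 days after May 26, 2006 (when the loss occurs), so Jun 9, 2006 through Jul 21, 2006; Jul 14, 2006 falls inside that range.
Step 3: 60 days after Aug 12, 2006 (end of the 29-day waiting period, which began when the supporting inventory is provided on Jul 14, 2006) is Oct 11, 2006; not done until Oct 14, 2006, 3 days after the deadline.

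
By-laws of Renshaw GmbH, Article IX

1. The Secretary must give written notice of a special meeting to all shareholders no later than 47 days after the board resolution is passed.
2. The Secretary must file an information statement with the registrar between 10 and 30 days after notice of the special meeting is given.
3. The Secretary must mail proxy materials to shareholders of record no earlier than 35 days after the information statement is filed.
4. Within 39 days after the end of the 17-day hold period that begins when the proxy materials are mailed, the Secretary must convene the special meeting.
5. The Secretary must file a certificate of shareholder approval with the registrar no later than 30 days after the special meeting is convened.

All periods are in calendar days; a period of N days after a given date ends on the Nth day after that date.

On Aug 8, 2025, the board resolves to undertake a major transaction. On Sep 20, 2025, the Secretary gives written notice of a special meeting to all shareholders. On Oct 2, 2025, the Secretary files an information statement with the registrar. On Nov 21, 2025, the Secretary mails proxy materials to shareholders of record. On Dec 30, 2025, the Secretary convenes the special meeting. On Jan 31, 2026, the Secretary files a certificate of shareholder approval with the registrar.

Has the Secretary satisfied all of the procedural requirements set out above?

Step 1 — counting 47 days from Aug 8, 2025 (when the board resolution is passed) gives a deadline of Sep 24, 2025; done Sep 20, 2025 — timely.
Step 2 — 10 and 30 days from Sep 20, 2025 (when notice of the special meeting is given) are Sep 30, 2025 and Oct 20, 2025 respectively; done Oct 2, 2025, which is between those dates.
Step 3 — must wait 35 days from Oct 2, 2025 (when the information statement is filed), so not before Nov 6, 2025; done Nov 21, 2025, after the minimum wait.
Step 4 — counting 39 days from Dec 8, 2025 (end of the 17-day hold period, which began when the proxy materials are mailed on Nov 21, 2025) gives a deadline of Jan 16, 2026; Dec 30, 2025 is within that limit.
Step 5 — counting 30 days from Dec 30, 2025 (when the special meeting is convened) gives a deadline of Jan 29, 2026; not done until Jan 31, 2026, 2 days after the deadline.
The analysis stops there.

No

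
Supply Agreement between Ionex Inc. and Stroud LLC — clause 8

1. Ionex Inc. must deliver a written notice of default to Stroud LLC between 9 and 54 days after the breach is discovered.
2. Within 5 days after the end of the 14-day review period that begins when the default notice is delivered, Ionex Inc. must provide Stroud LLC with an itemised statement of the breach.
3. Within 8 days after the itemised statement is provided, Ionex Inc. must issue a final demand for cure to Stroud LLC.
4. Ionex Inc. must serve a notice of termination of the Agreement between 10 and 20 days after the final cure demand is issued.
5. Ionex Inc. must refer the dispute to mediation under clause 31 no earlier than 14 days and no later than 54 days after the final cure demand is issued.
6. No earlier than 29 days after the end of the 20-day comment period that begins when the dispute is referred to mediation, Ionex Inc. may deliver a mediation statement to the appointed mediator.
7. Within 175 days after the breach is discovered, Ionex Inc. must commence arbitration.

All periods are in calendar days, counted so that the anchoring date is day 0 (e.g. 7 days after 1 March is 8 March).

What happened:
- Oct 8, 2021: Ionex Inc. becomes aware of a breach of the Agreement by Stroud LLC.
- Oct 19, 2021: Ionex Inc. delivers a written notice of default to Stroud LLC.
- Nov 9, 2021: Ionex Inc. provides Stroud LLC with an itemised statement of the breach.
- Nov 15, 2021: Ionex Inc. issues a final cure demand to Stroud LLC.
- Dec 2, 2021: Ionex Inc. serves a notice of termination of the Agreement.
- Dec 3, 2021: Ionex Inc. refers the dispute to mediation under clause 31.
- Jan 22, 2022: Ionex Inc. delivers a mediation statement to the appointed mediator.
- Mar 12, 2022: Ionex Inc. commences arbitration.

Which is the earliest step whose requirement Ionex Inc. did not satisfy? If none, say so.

Step 1 — 9 and 54 days from Oct 8, 2021 (when the breach is discovered) are Oct 17, 2021 and Dec 1, 2021 respectively; done Oct 19, 2021, which is between those dates.
Step 2 — counting 5 days from Nov 2, 2021 (end of the 14-day review period, which began when the default notice is delivered on Oct 19, 2021) gives a deadline of Nov 7, 2021; done Nov 9, 2021 — 2 days late.
The analysis stops there.

Step 2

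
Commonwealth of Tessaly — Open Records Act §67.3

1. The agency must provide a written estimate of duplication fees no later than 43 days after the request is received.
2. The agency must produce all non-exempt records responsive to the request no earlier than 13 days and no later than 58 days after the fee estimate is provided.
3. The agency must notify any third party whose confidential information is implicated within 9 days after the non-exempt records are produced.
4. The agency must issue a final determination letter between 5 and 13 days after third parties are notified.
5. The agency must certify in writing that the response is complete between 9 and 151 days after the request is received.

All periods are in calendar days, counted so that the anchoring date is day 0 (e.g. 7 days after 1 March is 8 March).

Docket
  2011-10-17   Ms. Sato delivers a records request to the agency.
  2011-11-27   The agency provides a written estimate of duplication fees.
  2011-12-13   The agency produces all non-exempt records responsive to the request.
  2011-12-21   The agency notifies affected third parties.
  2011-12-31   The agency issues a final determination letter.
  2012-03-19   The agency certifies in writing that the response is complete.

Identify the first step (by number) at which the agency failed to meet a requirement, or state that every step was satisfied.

Step 5

Step 1: 43 days after 2011-10-17 (when the request is received) is 2011-11-29; completed 2011-11-27, before the deadline.
Step 2: the window is 13–58 days after 2011-11-27 (when the fee estimate is provided), so 2011-12-10 through 2012-01-24; 2011-12-13 falls inside that range.
Step 3: 9 days after 2011-12-13 (when the non-exempt records are produced) is 2011-12-22; 2011-12-21 is within that limit.
Step 4: the window is 5–13 days after 2011-12-21 (when third parties are notified), so 2011-12-26 through 2012-01-03; done 2011-12-31, which is between those dates.
Step 5: the window is 9–151 days after 2011-10-17 (when the request is received), so 2011-10-26 through 2012-03-16; done 2012-03-19 — 3 days after the window closed.
No need to go further; step 5 was not satisfied.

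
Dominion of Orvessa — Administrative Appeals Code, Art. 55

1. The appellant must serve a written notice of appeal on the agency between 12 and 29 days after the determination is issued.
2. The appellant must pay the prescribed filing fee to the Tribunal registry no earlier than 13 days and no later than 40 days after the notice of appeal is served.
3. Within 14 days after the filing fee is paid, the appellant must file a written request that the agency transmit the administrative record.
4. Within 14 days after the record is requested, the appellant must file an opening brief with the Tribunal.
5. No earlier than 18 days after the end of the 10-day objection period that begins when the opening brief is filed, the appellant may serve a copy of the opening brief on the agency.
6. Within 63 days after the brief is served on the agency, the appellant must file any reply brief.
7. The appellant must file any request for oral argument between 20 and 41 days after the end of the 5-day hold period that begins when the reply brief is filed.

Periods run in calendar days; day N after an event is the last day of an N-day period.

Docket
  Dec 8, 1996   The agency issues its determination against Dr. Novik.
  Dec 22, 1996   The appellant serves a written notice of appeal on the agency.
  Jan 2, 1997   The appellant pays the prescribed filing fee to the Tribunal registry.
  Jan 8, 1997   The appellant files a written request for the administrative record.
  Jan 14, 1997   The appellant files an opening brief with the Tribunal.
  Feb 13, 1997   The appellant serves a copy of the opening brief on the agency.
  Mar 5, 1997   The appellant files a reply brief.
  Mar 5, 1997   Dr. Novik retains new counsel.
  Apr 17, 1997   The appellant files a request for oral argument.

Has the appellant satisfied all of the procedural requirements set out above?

No

Step 1 — 12 and 29 days from Dec 8, 1996 (when the determination is issued) are Dec 20, 1996 and Jan 6, 1997 respectively; done Dec 22, 1996, which is between those dates.
Step 2 — 13 and 40 days from Dec 22, 1996 (when the notice of appeal is served) are Jan 4, 1997 and Jan 31, 1997 respectively; done Jan 2, 1997 — 2 days before the window opened.
Later steps need not be reached.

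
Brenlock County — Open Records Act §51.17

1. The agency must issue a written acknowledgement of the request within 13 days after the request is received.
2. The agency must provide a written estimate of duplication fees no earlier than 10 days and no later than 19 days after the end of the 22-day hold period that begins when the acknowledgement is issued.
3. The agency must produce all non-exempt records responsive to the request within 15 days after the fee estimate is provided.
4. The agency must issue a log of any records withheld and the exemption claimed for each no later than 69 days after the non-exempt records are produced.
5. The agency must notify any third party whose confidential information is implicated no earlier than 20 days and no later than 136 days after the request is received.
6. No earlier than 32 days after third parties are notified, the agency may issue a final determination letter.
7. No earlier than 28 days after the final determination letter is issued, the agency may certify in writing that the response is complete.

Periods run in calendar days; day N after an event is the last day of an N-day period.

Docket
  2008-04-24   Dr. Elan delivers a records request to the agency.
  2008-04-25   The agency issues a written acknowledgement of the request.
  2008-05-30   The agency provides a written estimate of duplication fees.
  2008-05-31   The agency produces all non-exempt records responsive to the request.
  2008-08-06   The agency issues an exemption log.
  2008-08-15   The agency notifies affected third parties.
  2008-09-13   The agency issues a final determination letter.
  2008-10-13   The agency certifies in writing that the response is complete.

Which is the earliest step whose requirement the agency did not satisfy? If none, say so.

(1) due by 2008-04-24 + 13 days = 2008-05-07; completed 2008-04-25, before the deadline.
(2) the permitted window runs from 2008-05-17 + 10 = 2008-05-27 to 2008-05-17 + 19 = 2008-06-05; done 2008-05-30 — within the window.
(3) due by 2008-05-30 + 15 days = 2008-06-14; done 2008-05-31 — timely.
(4) due by 2008-05-31 + 69 days = 2008-08-08; 2008-08-06 is within that limit.
(5) the permitted window runs from 2008-04-24 + 20 = 2008-05-14 to 2008-04-24 + 136 = 2008-09-07; done 2008-08-15 — within the window.
(6) permitted from 2008-08-15 + 32 days = 2008-09-16 onward; 2008-09-13 is 3 days before the earliest permitted date.
That is the first point of non-compliance.

Step 6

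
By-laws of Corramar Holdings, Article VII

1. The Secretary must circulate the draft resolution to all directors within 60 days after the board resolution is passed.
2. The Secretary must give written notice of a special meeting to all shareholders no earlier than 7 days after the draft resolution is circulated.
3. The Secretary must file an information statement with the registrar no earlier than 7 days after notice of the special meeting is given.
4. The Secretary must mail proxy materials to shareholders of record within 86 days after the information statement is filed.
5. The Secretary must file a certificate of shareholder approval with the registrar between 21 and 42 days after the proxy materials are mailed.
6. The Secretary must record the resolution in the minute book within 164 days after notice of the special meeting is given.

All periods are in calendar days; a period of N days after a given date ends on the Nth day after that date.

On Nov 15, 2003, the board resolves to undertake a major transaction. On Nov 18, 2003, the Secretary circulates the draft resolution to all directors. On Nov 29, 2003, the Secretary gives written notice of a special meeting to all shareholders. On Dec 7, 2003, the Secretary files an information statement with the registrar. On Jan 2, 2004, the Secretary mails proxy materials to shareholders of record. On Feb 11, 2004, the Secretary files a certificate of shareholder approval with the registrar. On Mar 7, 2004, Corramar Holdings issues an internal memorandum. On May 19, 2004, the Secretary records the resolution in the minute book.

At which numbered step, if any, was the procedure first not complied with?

Step 1 — counting 60 days from Nov 15, 2003 (when the board resolution is passed) gives a deadline of Jan 14, 2004; completed Nov 18, 2003, before the deadline.
Step 2 — must wait 7 days from Nov 18, 2003 (when the draft resolution is circulated), so not before Nov 25, 2003; Nov 29, 2003 is on or after that date.
Step 3 — must wait 7 days from Nov 29, 2003 (when notice of the special meeting is given), so not before Dec 6, 2003; Dec 7, 2003 is on or after that date.
Step 4 — counting 86 days from Dec 7, 2003 (when the information statement is filed) gives a deadline of Mar 2, 2004; done Jan 2, 2004 — timely.
Step 5 — 21 and 42 days from Jan 2, 2004 (when the proxy materials are mailed) are Jan 23, 2004 and Feb 13, 2004 respectively; done Feb 11, 2004 — within the window.
Step 6 — counting 164 days from Nov 29, 2003 (when notice of the special meeting is given) gives a deadline of May 11, 2004; not done until May 19, 2004, 8 days after the deadline.
The procedure was therefore not followed at step 6.

Step 6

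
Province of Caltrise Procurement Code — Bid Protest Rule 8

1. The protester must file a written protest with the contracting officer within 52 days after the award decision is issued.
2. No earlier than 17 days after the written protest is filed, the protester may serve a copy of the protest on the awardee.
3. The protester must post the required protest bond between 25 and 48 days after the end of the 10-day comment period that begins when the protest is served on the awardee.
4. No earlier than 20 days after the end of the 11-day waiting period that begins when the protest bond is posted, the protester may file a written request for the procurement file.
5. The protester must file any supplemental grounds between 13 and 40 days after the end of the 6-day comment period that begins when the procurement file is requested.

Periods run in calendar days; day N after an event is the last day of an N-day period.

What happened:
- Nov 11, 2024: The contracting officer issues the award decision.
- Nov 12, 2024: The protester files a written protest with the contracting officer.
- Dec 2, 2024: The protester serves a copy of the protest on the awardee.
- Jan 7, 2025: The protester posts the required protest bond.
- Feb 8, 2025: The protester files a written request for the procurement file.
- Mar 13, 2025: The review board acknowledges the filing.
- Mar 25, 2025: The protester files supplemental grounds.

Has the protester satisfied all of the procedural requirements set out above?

Yes

Step 1 — counting 52 days from Nov 11, 2024 (when the award decision is issued) gives a deadline of Jan 2, 2025; done Nov 12, 2024 — timely.
Step 2 — must wait 17 days from Nov 12, 2024 (when the written protest is filed), so not before Nov 29, 2024; done Dec 2, 2024, after the minimum wait.
Step 3 — 25 and 48 days from Dec 12, 2024 (end of the 10-day comment period, which began when the protest is served on the awardee on Dec 2, 2024) are Jan 6, 2025 and Jan 29, 2025 respectively; done Jan 7, 2025, which is between those dates.
Step 4 — must wait 20 days from Jan 18, 2025 (end of the 11-day waiting period, which began when the protest bond is posted on Jan 7, 2025), so not before Feb 7, 2025; done Feb 8, 2025, after the minimum wait.
Step 5 — 13 and 40 days from Feb 14, 2025 (end of the 6-day comment period, which began when the procurement file is requested on Feb 8, 2025) are Feb 27, 2025 and Mar 26, 2025 respectively; done Mar 25, 2025 — within the window.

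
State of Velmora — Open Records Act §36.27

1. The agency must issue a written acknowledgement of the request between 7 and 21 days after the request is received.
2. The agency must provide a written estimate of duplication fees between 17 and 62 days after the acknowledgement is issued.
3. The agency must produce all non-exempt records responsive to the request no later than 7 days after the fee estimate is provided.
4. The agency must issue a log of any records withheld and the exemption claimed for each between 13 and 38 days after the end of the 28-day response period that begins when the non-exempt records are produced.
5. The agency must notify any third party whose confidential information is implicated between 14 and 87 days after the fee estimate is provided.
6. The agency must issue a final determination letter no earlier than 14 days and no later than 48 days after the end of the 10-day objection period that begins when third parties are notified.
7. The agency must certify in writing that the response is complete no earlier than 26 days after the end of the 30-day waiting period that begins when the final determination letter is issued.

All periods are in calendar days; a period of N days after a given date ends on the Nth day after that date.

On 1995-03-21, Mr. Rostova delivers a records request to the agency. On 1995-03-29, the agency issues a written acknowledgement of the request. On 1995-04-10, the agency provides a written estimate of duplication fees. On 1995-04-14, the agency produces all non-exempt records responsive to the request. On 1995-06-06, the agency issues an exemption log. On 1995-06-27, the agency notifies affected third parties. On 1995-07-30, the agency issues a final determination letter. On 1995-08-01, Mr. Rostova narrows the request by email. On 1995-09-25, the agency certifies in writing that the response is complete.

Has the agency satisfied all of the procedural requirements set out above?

No

(1) the permitted window runs from 1995-03-21 + 7 = 1995-03-28 to 1995-03-21 + 21 = 1995-04-11; done 1995-03-29 — within the window.
(2) the permitted window runs from 1995-03-29 + 17 = 1995-04-15 to 1995-03-29 + 62 = 1995-05-30; 1995-04-10 is 5 days too early.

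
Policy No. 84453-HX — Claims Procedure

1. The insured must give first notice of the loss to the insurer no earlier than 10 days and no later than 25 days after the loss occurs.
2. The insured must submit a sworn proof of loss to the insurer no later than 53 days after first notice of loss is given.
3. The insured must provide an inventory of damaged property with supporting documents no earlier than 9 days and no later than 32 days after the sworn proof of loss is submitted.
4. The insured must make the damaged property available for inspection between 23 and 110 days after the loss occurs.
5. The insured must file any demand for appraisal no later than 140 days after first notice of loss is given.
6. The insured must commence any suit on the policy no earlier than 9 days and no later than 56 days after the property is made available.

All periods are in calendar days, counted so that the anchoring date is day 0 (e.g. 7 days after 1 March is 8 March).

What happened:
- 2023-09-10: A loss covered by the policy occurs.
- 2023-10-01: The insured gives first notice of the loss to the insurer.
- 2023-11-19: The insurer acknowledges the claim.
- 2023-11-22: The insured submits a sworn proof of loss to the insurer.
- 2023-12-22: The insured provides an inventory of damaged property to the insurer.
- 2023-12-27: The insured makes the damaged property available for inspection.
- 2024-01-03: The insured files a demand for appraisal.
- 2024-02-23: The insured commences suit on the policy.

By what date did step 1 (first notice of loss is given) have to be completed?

2023-10-05

Step 1 runs from 2023-09-10, when the loss occurs. The window is 10–25 days after 2023-09-10; it closes on 2023-10-05.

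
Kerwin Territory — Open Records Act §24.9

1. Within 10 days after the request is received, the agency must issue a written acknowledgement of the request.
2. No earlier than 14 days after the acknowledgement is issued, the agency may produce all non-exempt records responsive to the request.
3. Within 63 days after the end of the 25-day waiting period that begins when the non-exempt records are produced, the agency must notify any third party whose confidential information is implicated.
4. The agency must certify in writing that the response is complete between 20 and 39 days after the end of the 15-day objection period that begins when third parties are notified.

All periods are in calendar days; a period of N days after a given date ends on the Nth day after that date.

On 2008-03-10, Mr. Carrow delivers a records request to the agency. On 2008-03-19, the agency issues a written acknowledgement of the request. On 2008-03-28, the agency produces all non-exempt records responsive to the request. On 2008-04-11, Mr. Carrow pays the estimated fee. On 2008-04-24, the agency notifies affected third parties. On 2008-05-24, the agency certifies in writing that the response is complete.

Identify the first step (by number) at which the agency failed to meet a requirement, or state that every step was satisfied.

(1) due by 2008-03-10 + 10 days = 2008-03-20; done 2008-03-19 — timely.
(2) permitted from 2008-03-19 + 14 days = 2008-04-02 onward; 2008-03-28 is 5 days before the earliest permitted date.
The analysis stops there.

Step 2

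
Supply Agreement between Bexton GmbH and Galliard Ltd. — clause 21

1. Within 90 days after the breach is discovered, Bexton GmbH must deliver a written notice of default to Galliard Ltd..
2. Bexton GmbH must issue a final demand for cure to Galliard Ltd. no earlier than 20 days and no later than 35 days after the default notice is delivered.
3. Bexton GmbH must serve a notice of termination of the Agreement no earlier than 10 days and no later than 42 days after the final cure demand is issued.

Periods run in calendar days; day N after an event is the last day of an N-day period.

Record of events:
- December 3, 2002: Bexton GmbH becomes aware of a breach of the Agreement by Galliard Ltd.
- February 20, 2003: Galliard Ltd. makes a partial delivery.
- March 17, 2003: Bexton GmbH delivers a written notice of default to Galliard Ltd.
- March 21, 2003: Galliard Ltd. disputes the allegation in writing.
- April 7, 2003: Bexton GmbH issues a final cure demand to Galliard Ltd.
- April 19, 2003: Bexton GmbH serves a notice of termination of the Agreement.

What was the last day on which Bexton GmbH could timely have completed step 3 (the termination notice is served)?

Step 3 runs from April 7, 2003, when the final cure demand is issued. The window is 10–42 days after April 7, 2003; it closes on May 19, 2003.

May 19, 2003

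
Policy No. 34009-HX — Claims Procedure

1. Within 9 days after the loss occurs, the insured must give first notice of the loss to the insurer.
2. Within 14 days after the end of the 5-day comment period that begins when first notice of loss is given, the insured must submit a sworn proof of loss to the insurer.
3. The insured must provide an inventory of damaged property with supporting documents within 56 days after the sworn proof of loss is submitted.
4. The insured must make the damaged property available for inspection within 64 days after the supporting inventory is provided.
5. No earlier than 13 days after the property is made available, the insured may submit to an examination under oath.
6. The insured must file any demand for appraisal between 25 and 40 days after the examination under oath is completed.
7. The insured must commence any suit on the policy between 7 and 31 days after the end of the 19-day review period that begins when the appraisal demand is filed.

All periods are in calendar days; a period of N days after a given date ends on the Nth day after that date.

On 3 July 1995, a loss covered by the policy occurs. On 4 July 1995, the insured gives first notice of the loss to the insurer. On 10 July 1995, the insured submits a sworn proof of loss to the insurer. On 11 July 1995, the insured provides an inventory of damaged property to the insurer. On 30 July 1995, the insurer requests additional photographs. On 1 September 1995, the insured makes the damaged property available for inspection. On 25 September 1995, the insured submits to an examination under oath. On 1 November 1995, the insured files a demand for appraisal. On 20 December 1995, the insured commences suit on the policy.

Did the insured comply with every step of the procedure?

Step 1: 9 days after 3 July 1995 (when the loss occurs) is 12 July 1995; 4 July 1995 is within that limit.
Step 2: 14 days after 9 July 1995 (end of the 5-day comment period, which began when first notice of loss is given on 4 July 1995) is 23 July 1995; 10 July 1995 is within that limit.
Step 3: 56 days after 10 July 1995 (when the sworn proof of loss is submitted) is 4 September 1995; completed 11 July 1995, before the deadline.
Step 4: 64 days after 11 July 1995 (when the supporting inventory is provided) is 13 September 1995; done 1 September 1995 — timely.
Step 5: the earliest permitted date is 13 days after 1 September 1995 (when the property is made available), i.e. 14 September 1995; done 25 September 1995 — permitted.
Step 6: the window is 25–40 days after 25 September 1995 (when the examination under oath is completed), so 20 October 1995 through 4 November 1995; done 1 November 1995 — within the window.
Step 7: the window is 7–31 days after 20 November 1995 (end of the 19-day review period, which began when the appraisal demand is filed on 1 November 1995), so 27 November 1995 through 21 December 1995; done 20 December 1995, which is between those dates.

Yes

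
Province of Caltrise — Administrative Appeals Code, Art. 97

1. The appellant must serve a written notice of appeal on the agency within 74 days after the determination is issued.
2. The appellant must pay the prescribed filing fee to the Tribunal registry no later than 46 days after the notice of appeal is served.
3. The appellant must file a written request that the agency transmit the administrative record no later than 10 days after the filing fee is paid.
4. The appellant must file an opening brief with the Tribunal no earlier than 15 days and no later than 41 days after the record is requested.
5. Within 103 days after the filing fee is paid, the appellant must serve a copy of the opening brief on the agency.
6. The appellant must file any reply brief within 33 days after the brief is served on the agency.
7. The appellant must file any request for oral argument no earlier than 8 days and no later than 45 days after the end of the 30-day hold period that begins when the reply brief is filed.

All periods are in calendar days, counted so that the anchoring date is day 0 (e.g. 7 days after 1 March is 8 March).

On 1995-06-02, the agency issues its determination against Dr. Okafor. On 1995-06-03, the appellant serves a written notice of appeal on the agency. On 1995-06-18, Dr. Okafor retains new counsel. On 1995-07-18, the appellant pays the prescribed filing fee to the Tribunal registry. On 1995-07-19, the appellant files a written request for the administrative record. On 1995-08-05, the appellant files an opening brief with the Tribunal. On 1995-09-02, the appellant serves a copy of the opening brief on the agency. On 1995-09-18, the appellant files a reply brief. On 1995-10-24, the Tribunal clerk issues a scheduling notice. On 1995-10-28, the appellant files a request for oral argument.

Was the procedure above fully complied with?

Yes

Step 1: 74 days after 1995-06-02 (when the determination is issued) is 1995-08-15; completed 1995-06-03, before the deadline.
Step 2: 46 days after 1995-06-03 (when the notice of appeal is served) is 1995-07-19; done 1995-07-18 — timely.
Step 3: 10 days after 1995-07-18 (when the filing fee is paid) is 1995-07-28; done 1995-07-19 — timely.
Step 4: the window is 15–41 days after 1995-07-19 (when the record is requested), so 1995-08-03 through 1995-08-29; 1995-08-05 falls inside that range.
Step 5: 103 days after 1995-07-18 (when the filing fee is paid) is 1995-10-29; completed 1995-09-02, before the deadline.
Step 6: 33 days after 1995-09-02 (when the brief is served on the agency) is 1995-10-05; completed 1995-09-18, before the deadline.
Step 7: the window is 8–45 days after 1995-10-18 (end of the 30-day hold period, which began when the reply brief is filed on 1995-09-18), so 1995-10-26 through 1995-12-02; 1995-10-28 falls inside that range.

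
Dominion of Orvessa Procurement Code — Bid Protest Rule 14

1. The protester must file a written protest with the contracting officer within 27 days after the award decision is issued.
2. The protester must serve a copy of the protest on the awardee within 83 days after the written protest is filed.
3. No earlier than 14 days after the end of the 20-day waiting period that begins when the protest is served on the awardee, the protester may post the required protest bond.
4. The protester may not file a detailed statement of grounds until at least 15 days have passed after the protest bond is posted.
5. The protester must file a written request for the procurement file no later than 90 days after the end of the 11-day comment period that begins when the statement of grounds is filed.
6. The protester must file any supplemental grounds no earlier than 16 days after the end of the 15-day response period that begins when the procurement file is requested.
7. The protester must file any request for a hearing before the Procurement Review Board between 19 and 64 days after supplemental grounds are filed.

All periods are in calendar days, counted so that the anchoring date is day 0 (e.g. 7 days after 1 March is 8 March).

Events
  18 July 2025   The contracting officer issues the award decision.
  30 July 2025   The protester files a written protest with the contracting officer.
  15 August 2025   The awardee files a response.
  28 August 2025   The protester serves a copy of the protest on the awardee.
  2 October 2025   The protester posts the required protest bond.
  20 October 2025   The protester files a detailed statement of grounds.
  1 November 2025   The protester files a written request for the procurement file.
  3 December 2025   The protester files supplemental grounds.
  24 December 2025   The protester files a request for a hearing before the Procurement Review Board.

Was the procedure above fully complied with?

Yes

(1) due by 18 July 2025 + 27 days = 14 August 2025; done 30 July 2025 — timely.
(2) due by 30 July 2025 + 83 days = 21 October 2025; done 28 August 2025 — timely.
(3) permitted from 17 September 2025 + 14 days = 1 October 2025 onward; done 2 October 2025 — permitted.
(4) permitted from 2 October 2025 + 15 days = 17 October 2025 onward; done 20 October 2025, after the minimum wait.
(5) due by 31 October 2025 + 90 days = 29 January 2026; done 1 November 2025 — timely.
(6) permitted from 16 November 2025 + 16 days = 2 December 2025 onward; done 3 December 2025 — permitted.
(7) the permitted window runs from 3 December 2025 + 19 = 22 December 2025 to 3 December 2025 + 64 = 5 February 2026; done 24 December 2025 — within the window.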